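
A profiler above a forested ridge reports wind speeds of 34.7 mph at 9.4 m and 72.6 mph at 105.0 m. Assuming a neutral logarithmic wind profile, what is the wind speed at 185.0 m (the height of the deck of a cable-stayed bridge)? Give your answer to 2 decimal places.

Log law: V ∝ ln(z/z₀). From the pair, with r = V₁/V₂ = 0.47796,
ln z₀ = (ln z₁ − r·ln z₂)/(1 − r) = (2.2407 − 0.47796×4.6540)/0.52204 = 0.0312 → z₀ = 1.032 m
V₃ = V₁ · ln(z₃/z₀)/ln(z₁/z₀) = 34.7 × 5.1891/2.2095 = 81.4952 mph

81.50 mph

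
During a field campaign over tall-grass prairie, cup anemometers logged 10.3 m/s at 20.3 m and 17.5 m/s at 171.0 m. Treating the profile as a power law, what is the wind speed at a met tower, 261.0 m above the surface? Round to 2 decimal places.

19.44 m/s

First find α: α = ln(V₂/V₁)/ln(z₂/z₁) = ln(17.5/10.3)/ln(171.0/20.3) = 0.53006/2.13104 = 0.2487
Extrapolate from 171.0 m to 261.0 m: V₃ = 17.5 × (261.0/171.0)^0.2487 = 17.5 × 1.1109 = 19.4409 m/s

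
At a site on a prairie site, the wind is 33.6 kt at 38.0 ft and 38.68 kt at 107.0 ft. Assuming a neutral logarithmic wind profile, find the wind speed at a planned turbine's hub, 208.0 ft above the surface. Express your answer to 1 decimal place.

Log law: V ∝ ln(z/z₀). From the pair, with r = V₁/V₂ = 0.86867,
ln z₀ = (ln z₁ − r·ln z₂)/(1 − r) = (3.6376 − 0.86867×4.6728)/0.13133 = -3.2097 → z₀ = 0.04037 ft
V₃ = V₁ · ln(z₃/z₀)/ln(z₁/z₀) = 33.6 × 8.5472/6.8473 = 41.9418 kt

41.9 kt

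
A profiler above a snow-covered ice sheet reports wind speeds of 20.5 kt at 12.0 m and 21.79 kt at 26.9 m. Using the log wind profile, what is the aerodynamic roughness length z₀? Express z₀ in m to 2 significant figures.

z₀ ≈ 0.000032 m

Log law: V(z) ∝ ln(z/z₀). With r = V₁/V₂ = 20.5/21.79 = 0.94080,
r · ln(z₂/z₀) = ln(z₁/z₀) ⇒ ln z₀ = (ln z₁ − r·ln z₂)/(1 − r)
ln z₀ = (2.48491 − 0.94080×3.29213) / 0.05920 = -10.3430
z₀ = exp(-10.3430) = 0.00003222 m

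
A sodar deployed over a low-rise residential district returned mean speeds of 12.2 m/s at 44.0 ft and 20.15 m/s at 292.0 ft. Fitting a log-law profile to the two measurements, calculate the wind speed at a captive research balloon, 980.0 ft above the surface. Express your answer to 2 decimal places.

25.24 m/s

Log law: V ∝ ln(z/z₀). From the pair, with r = V₁/V₂ = 0.60546,
ln z₀ = (ln z₁ − r·ln z₂)/(1 − r) = (3.7842 − 0.60546×5.6768)/0.39454 = 0.8799 → z₀ = 2.411 ft
V₃ = V₁ · ln(z₃/z₀)/ln(z₁/z₀) = 12.2 × 6.0077/2.9043 = 25.2361 m/s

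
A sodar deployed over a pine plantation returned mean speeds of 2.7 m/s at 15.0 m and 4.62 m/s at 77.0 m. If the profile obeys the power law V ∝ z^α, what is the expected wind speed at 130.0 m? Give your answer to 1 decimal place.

5.5 m/s

First find α: α = ln(V₂/V₁)/ln(z₂/z₁) = ln(4.62/2.7)/ln(77.0/15.0) = 0.53714/1.63576 = 0.3284
Extrapolate from 77.0 m to 130.0 m: V₃ = 4.62 × (130.0/77.0)^0.3284 = 4.62 × 1.1877 = 5.4870 m/s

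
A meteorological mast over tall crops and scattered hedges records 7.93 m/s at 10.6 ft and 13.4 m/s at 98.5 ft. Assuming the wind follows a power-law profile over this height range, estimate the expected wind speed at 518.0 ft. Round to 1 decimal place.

First find α: α = ln(V₂/V₁)/ln(z₂/z₁) = ln(13.4/7.93)/ln(98.5/10.6) = 0.52460/2.22920 = 0.2353
Extrapolate from 98.5 ft to 518.0 ft: V₃ = 13.4 × (518.0/98.5)^0.2353 = 13.4 × 1.4779 = 19.8040 m/s

19.8 m/s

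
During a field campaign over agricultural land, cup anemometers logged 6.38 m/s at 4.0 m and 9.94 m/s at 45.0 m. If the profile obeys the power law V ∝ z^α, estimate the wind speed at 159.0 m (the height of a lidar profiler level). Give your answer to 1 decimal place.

12.5 m/s

First find α: α = ln(V₂/V₁)/ln(z₂/z₁) = ln(9.94/6.38)/ln(45.0/4.0) = 0.44340/2.42037 = 0.1832
Extrapolate from 45.0 m to 159.0 m: V₃ = 9.94 × (159.0/45.0)^0.1832 = 9.94 × 1.2602 = 12.5260 m/s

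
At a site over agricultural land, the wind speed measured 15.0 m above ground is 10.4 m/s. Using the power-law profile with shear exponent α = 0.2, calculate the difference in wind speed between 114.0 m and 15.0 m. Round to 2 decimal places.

5.20 m/s

Power law: V₂ = V₁ · (z₂/z₁)^α = 10.4 × (7.6000)^0.2 = 15.6026 m/s
ΔV = 15.6026 − 10.4 = 5.2026 m/s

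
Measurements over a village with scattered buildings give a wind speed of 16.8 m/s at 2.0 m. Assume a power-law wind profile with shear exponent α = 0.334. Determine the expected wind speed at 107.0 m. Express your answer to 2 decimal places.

Power-law profile: V₂ = V₁ · (z₂/z₁)^α
V₂ = 16.8 × (107.0/2.0)^0.334 = 16.8 × (53.5000)^0.334
    = 16.8 × 3.7781 = 63.4716 m/s

63.47 m/s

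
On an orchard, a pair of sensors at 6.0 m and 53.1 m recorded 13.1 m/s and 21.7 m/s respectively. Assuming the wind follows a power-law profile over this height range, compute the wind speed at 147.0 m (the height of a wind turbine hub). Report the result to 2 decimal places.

27.47 m/s

First find α: α = ln(V₂/V₁)/ln(z₂/z₁) = ln(21.7/13.1)/ln(53.1/6.0) = 0.50470/2.18042 = 0.2315
Extrapolate from 53.1 m to 147.0 m: V₃ = 21.7 × (147.0/53.1)^0.2315 = 21.7 × 1.2658 = 27.4676 m/s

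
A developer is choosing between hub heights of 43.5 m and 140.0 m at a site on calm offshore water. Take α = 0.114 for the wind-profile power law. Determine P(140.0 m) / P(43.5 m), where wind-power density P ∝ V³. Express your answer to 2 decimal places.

Speed ratio: V_B/V_A = (z_B/z_A)^α = (140.0/43.5)^0.114 = (3.2184)^0.114 = 1.14254
Power-density ratio: P_B/P_A = (V_B/V_A)³ = (1.14254)³ = 1.49146

1.49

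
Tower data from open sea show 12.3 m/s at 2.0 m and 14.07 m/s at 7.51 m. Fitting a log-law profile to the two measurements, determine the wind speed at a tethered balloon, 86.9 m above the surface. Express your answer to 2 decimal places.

Log law: V ∝ ln(z/z₀). From the pair, with r = V₁/V₂ = 0.87420,
ln z₀ = (ln z₁ − r·ln z₂)/(1 − r) = (0.6931 − 0.87420×2.0162)/0.12580 = -8.5012 → z₀ = 0.0002032 m
V₃ = V₁ · ln(z₃/z₀)/ln(z₁/z₀) = 12.3 × 12.9660/9.1943 = 17.3456 m/s

17.35 m/s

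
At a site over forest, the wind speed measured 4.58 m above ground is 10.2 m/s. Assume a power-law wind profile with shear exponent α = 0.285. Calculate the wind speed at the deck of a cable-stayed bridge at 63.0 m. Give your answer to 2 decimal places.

21.53 m/s

Power-law profile: V₂ = V₁ · (z₂/z₁)^α
V₂ = 10.2 × (63.0/4.58)^0.285 = 10.2 × (13.7555)^0.285
    = 10.2 × 2.1109 = 21.5311 m/s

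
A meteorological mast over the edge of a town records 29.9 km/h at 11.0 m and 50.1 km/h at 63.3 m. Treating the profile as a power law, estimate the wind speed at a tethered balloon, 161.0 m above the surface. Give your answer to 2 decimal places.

65.98 km/h

First find α: α = ln(V₂/V₁)/ln(z₂/z₁) = ln(50.1/29.9)/ln(63.3/11.0) = 0.51616/1.74999 = 0.2950
Extrapolate from 63.3 m to 161.0 m: V₃ = 50.1 × (161.0/63.3)^0.2950 = 50.1 × 1.3170 = 65.9808 km/h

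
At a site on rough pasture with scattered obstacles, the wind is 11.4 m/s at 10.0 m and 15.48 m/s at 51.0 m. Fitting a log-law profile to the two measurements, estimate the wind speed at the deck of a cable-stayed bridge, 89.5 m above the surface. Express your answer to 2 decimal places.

Log law: V ∝ ln(z/z₀). From the pair, with r = V₁/V₂ = 0.73643,
ln z₀ = (ln z₁ − r·ln z₂)/(1 − r) = (2.3026 − 0.73643×3.9318)/0.26357 = -2.2497 → z₀ = 0.1054 m
V₃ = V₁ · ln(z₃/z₀)/ln(z₁/z₀) = 11.4 × 6.7439/4.5523 = 16.8884 m/s

16.89 m/s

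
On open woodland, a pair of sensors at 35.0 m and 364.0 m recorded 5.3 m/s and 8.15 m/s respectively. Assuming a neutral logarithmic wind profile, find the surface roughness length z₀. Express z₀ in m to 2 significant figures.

z₀ ≈ 0.45 m

Log law: V(z) ∝ ln(z/z₀). With r = V₁/V₂ = 5.3/8.15 = 0.65031,
r · ln(z₂/z₀) = ln(z₁/z₀) ⇒ ln z₀ = (ln z₁ − r·ln z₂)/(1 − r)
ln z₀ = (3.55535 − 0.65031×5.89715) / 0.34969 = -0.7996
z₀ = exp(-0.7996) = 0.4495 m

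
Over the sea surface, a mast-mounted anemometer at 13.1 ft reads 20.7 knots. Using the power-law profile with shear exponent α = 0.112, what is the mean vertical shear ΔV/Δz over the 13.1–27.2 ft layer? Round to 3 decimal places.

0.125 knots/ft

Power law: V₂ = V₁ · (z₂/z₁)^α = 20.7 × (2.0763)^0.112 = 22.4651 knots
ΔV/Δz = (22.4651 − 20.7)/(27.2 − 13.1) = 1.7651/14.1000 = 0.12518 knots/ft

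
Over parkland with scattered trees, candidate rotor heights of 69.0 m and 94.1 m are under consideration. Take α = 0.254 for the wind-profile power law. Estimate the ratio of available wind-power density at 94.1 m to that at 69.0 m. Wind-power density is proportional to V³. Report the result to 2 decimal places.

1.27

Speed ratio: V_B/V_A = (z_B/z_A)^α = (94.1/69.0)^0.254 = (1.3638)^0.254 = 1.08199
Power-density ratio: P_B/P_A = (V_B/V_A)³ = (1.08199)³ = 1.26670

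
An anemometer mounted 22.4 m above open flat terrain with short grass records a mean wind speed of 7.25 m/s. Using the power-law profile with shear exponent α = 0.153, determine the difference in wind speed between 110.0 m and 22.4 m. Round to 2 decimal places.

Power law: V₂ = V₁ · (z₂/z₁)^α = 7.25 × (4.9107)^0.153 = 9.2488 m/s
ΔV = 9.2488 − 7.25 = 1.9988 m/s

2.00 m/s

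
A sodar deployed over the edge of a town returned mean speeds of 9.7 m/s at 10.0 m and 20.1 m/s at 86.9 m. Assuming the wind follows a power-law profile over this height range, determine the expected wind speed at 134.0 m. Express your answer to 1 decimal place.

First find α: α = ln(V₂/V₁)/ln(z₂/z₁) = ln(20.1/9.7)/ln(86.9/10.0) = 0.72859/2.16217 = 0.3370
Extrapolate from 86.9 m to 134.0 m: V₃ = 20.1 × (134.0/86.9)^0.3370 = 20.1 × 1.1571 = 23.2582 m/s

23.3 m/s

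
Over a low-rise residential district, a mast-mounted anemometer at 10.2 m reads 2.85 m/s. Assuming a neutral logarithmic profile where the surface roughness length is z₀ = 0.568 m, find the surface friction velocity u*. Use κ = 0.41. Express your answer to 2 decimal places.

Log law: V(z) = (u*/κ) · ln(z/z₀) ⇒ u* = κ · V / ln(z/z₀)
u* = 0.41 × 2.85 / ln(10.2/0.568) = 0.41 × 2.85 / 2.8880
   = 1.1685 / 2.8880 = 0.4046 m/s

u* ≈ 0.40 m/s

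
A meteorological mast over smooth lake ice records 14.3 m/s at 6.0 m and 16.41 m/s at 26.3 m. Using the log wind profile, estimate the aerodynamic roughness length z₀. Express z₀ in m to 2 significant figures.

Log law: V(z) ∝ ln(z/z₀). With r = V₁/V₂ = 14.3/16.41 = 0.87142,
r · ln(z₂/z₀) = ln(z₁/z₀) ⇒ ln z₀ = (ln z₁ − r·ln z₂)/(1 − r)
ln z₀ = (1.79176 − 0.87142×3.26957) / 0.12858 = -8.2237
z₀ = exp(-8.2237) = 0.0002682 m

z₀ ≈ 0.00027 m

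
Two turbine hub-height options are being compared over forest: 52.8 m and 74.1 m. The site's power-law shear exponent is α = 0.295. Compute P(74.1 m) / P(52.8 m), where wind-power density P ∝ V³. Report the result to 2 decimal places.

1.35

Speed ratio: V_B/V_A = (z_B/z_A)^α = (74.1/52.8)^0.295 = (1.4034)^0.295 = 1.10515
Power-density ratio: P_B/P_A = (V_B/V_A)³ = (1.10515)³ = 1.34976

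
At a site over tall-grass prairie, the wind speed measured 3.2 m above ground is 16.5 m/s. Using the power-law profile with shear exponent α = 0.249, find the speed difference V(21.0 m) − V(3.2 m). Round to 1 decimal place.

9.9 m/s

Power law: V₂ = V₁ · (z₂/z₁)^α = 16.5 × (6.5625)^0.249 = 26.3593 m/s
ΔV = 26.3593 − 16.5 = 9.8593 m/s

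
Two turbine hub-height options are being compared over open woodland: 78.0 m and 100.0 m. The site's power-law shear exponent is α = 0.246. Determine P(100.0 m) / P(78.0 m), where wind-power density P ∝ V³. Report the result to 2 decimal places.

Speed ratio: V_B/V_A = (z_B/z_A)^α = (100.0/78.0)^0.246 = (1.2821)^0.246 = 1.06303
Power-density ratio: P_B/P_A = (V_B/V_A)³ = (1.06303)³ = 1.20125

1.20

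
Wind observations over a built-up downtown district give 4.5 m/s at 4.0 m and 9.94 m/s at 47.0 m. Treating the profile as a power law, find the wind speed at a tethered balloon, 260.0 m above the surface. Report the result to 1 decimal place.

17.2 m/s

First find α: α = ln(V₂/V₁)/ln(z₂/z₁) = ln(9.94/4.5)/ln(47.0/4.0) = 0.79249/2.46385 = 0.3216
Extrapolate from 47.0 m to 260.0 m: V₃ = 9.94 × (260.0/47.0)^0.3216 = 9.94 × 1.7336 = 17.2318 m/s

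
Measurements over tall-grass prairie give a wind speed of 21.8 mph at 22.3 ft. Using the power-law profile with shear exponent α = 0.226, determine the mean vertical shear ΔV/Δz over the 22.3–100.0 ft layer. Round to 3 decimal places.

Power law: V₂ = V₁ · (z₂/z₁)^α = 21.8 × (4.4843)^0.226 = 30.6013 mph
ΔV/Δz = (30.6013 − 21.8)/(100.0 − 22.3) = 8.8013/77.7000 = 0.11327 mph/ft

0.113 mph/ft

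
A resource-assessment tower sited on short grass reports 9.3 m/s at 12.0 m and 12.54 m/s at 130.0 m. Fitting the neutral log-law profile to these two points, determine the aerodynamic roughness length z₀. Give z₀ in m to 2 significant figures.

Log law: V(z) ∝ ln(z/z₀). With r = V₁/V₂ = 9.3/12.54 = 0.74163,
r · ln(z₂/z₀) = ln(z₁/z₀) ⇒ ln z₀ = (ln z₁ − r·ln z₂)/(1 − r)
ln z₀ = (2.48491 − 0.74163×4.86753) / 0.25837 = -4.3541
z₀ = exp(-4.3541) = 0.01285 m

z₀ ≈ 0.013 m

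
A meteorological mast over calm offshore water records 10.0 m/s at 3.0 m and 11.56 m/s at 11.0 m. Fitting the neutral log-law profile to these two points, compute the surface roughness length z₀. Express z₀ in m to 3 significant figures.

Log law: V(z) ∝ ln(z/z₀). With r = V₁/V₂ = 10.0/11.56 = 0.86505,
r · ln(z₂/z₀) = ln(z₁/z₀) ⇒ ln z₀ = (ln z₁ − r·ln z₂)/(1 − r)
ln z₀ = (1.09861 − 0.86505×2.39790) / 0.13495 = -7.2301
z₀ = exp(-7.2301) = 0.0007244 m

z₀ ≈ 0.000724 m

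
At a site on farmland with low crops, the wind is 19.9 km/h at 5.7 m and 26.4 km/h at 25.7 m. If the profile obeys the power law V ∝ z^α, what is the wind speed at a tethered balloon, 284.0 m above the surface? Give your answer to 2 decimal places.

41.44 km/h

First find α: α = ln(V₂/V₁)/ln(z₂/z₁) = ln(26.4/19.9)/ln(25.7/5.7) = 0.28264/1.50602 = 0.1877
Extrapolate from 25.7 m to 284.0 m: V₃ = 26.4 × (284.0/25.7)^0.1877 = 26.4 × 1.5697 = 41.4402 km/h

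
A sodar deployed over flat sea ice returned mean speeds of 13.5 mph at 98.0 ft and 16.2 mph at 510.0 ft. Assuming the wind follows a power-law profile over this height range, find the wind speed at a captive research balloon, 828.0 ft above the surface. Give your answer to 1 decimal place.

17.1 mph

First find α: α = ln(V₂/V₁)/ln(z₂/z₁) = ln(16.2/13.5)/ln(510.0/98.0) = 0.18232/1.64944 = 0.1105
Extrapolate from 510.0 ft to 828.0 ft: V₃ = 16.2 × (828.0/510.0)^0.1105 = 16.2 × 1.0550 = 17.0914 mph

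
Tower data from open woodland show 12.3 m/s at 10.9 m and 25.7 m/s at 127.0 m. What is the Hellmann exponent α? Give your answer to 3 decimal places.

α ≈ 0.300

Power law: V₂/V₁ = (z₂/z₁)^α ⇒ α = ln(V₂/V₁) / ln(z₂/z₁)
α = ln(25.7/12.3) / ln(127.0/10.9) = ln(2.0894) / ln(11.6514)
  = 0.73689 / 2.45542 = 0.30011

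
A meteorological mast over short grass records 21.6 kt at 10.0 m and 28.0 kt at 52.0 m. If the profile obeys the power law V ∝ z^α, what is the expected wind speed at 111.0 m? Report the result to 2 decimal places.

First find α: α = ln(V₂/V₁)/ln(z₂/z₁) = ln(28.0/21.6)/ln(52.0/10.0) = 0.25951/1.64866 = 0.1574
Extrapolate from 52.0 m to 111.0 m: V₃ = 28.0 × (111.0/52.0)^0.1574 = 28.0 × 1.1268 = 31.5497 kt

31.55 kt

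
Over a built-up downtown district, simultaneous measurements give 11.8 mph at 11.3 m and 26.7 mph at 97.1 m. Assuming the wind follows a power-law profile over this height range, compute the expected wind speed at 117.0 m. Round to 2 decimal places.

28.66 mph

First find α: α = ln(V₂/V₁)/ln(z₂/z₁) = ln(26.7/11.8)/ln(97.1/11.3) = 0.81656/2.15094 = 0.3796
Extrapolate from 97.1 m to 117.0 m: V₃ = 26.7 × (117.0/97.1)^0.3796 = 26.7 × 1.0733 = 28.6582 mph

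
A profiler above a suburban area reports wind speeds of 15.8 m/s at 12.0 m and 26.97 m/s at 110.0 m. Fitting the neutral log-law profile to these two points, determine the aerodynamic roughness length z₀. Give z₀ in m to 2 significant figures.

z₀ ≈ 0.52 m

Log law: V(z) ∝ ln(z/z₀). With r = V₁/V₂ = 15.8/26.97 = 0.58584,
r · ln(z₂/z₀) = ln(z₁/z₀) ⇒ ln z₀ = (ln z₁ − r·ln z₂)/(1 − r)
ln z₀ = (2.48491 − 0.58584×4.70048) / 0.41416 = -0.6490
z₀ = exp(-0.6490) = 0.5226 m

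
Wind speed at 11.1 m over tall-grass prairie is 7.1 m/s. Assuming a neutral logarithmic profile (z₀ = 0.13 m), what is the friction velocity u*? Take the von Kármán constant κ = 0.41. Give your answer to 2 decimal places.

u* ≈ 0.65 m/s

Log law: V(z) = (u*/κ) · ln(z/z₀) ⇒ u* = κ · V / ln(z/z₀)
u* = 0.41 × 7.1 / ln(11.1/0.13) = 0.41 × 7.1 / 4.4472
   = 2.9110 / 4.4472 = 0.6546 m/s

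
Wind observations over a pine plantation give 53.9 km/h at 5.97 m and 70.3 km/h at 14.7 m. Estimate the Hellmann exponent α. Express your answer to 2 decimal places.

Power law: V₂/V₁ = (z₂/z₁)^α ⇒ α = ln(V₂/V₁) / ln(z₂/z₁)
α = ln(70.3/53.9) / ln(14.7/5.97) = ln(1.3043) / ln(2.4623)
  = 0.26564 / 0.90110 = 0.29480

α ≈ 0.29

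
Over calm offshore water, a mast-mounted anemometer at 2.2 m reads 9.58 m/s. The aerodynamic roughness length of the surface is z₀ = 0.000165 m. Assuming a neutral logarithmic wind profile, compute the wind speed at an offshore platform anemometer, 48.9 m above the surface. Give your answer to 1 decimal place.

12.7 m/s

Log law: V(z) ∝ ln(z/z₀), so V₂/V₁ = ln(z₂/z₀) / ln(z₁/z₀).
ln(48.9/0.000165) = 12.5993, ln(2.2/0.000165) = 9.4980
V₂ = 9.58 × 12.5993/9.4980 = 9.58 × 1.3265 = 12.7081 m/s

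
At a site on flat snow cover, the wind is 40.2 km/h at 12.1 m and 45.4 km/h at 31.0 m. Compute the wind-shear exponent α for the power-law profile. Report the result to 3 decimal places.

Power law: V₂/V₁ = (z₂/z₁)^α ⇒ α = ln(V₂/V₁) / ln(z₂/z₁)
α = ln(45.4/40.2) / ln(31.0/12.1) = ln(1.1294) / ln(2.5620)
  = 0.12165 / 0.94078 = 0.12930

α ≈ 0.129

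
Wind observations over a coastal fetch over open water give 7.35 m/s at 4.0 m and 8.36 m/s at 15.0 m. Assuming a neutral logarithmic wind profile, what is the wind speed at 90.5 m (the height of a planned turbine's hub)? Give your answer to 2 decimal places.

9.73 m/s

Log law: V ∝ ln(z/z₀). From the pair, with r = V₁/V₂ = 0.87919,
ln z₀ = (ln z₁ − r·ln z₂)/(1 − r) = (1.3863 − 0.87919×2.7081)/0.12081 = -8.2324 → z₀ = 0.0002659 m
V₃ = V₁ · ln(z₃/z₀)/ln(z₁/z₀) = 7.35 × 12.7378/9.6187 = 9.7334 m/s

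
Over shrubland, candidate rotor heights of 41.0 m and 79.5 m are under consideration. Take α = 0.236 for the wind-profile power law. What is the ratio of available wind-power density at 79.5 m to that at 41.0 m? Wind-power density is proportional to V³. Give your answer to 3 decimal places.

1.598

Speed ratio: V_B/V_A = (z_B/z_A)^α = (79.5/41.0)^0.236 = (1.9390)^0.236 = 1.16915
Power-density ratio: P_B/P_A = (V_B/V_A)³ = (1.16915)³ = 1.59812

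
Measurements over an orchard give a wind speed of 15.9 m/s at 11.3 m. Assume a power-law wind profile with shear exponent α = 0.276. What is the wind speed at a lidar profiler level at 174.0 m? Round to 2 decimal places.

Power-law profile: V₂ = V₁ · (z₂/z₁)^α
V₂ = 15.9 × (174.0/11.3)^0.276 = 15.9 × (15.3982)^0.276
    = 15.9 × 2.1269 = 33.8173 m/s

33.82 m/s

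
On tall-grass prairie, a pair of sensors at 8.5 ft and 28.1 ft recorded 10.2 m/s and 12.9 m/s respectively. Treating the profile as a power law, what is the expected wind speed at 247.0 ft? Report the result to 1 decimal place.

19.8 m/s

First find α: α = ln(V₂/V₁)/ln(z₂/z₁) = ln(12.9/10.2)/ln(28.1/8.5) = 0.23484/1.19570 = 0.1964
Extrapolate from 28.1 ft to 247.0 ft: V₃ = 12.9 × (247.0/28.1)^0.1964 = 12.9 × 1.5325 = 19.7693 m/s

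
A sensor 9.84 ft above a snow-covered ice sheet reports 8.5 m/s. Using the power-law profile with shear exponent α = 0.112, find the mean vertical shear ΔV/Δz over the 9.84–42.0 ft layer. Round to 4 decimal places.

0.0466 m/s/ft

Power law: V₂ = V₁ · (z₂/z₁)^α = 8.5 × (4.2683)^0.112 = 10.0002 m/s
ΔV/Δz = (10.0002 − 8.5)/(42.0 − 9.84) = 1.5002/32.1600 = 0.04665 m/s/ft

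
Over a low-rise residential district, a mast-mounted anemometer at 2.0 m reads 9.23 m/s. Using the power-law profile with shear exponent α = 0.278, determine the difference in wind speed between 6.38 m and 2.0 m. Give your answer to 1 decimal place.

Power law: V₂ = V₁ · (z₂/z₁)^α = 9.23 × (3.1900)^0.278 = 12.7425 m/s
ΔV = 12.7425 − 9.23 = 3.5125 m/s

3.5 m/s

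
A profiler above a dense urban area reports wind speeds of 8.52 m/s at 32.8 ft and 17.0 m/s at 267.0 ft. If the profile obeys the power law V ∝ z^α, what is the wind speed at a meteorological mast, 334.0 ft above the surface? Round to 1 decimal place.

First find α: α = ln(V₂/V₁)/ln(z₂/z₁) = ln(17.0/8.52)/ln(267.0/32.8) = 0.69080/2.09682 = 0.3294
Extrapolate from 267.0 ft to 334.0 ft: V₃ = 17.0 × (334.0/267.0)^0.3294 = 17.0 × 1.0765 = 18.3013 m/s

18.3 m/s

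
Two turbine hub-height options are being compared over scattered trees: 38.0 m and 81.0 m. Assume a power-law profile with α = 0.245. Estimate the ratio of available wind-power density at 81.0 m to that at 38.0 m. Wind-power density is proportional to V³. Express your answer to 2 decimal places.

Speed ratio: V_B/V_A = (z_B/z_A)^α = (81.0/38.0)^0.245 = (2.1316)^0.245 = 1.20374
Power-density ratio: P_B/P_A = (V_B/V_A)³ = (1.20374)³ = 1.74420

1.74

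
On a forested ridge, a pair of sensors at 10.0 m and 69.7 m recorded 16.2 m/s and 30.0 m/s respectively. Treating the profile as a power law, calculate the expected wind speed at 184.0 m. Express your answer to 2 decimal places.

First find α: α = ln(V₂/V₁)/ln(z₂/z₁) = ln(30.0/16.2)/ln(69.7/10.0) = 0.61619/1.94162 = 0.3174
Extrapolate from 69.7 m to 184.0 m: V₃ = 30.0 × (184.0/69.7)^0.3174 = 30.0 × 1.3608 = 40.8239 m/s

40.82 m/s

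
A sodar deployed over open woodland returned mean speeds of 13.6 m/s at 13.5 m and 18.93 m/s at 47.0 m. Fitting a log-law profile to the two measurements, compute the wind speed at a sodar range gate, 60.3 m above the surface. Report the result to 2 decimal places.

19.99 m/s

Log law: V ∝ ln(z/z₀). From the pair, with r = V₁/V₂ = 0.71844,
ln z₀ = (ln z₁ − r·ln z₂)/(1 − r) = (2.6027 − 0.71844×3.8501)/0.28156 = -0.5803 → z₀ = 0.5597 m
V₃ = V₁ · ln(z₃/z₀)/ln(z₁/z₀) = 13.6 × 4.6796/3.1830 = 19.9947 m/s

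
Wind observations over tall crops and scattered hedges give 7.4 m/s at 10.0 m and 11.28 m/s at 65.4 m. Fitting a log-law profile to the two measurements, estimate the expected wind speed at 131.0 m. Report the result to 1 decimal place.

Log law: V ∝ ln(z/z₀). From the pair, with r = V₁/V₂ = 0.65603,
ln z₀ = (ln z₁ − r·ln z₂)/(1 − r) = (2.3026 − 0.65603×4.1805)/0.34397 = -1.2790 → z₀ = 0.2783 m
V₃ = V₁ · ln(z₃/z₀)/ln(z₁/z₀) = 7.4 × 6.1542/3.5816 = 12.7153 m/s

12.7 m/s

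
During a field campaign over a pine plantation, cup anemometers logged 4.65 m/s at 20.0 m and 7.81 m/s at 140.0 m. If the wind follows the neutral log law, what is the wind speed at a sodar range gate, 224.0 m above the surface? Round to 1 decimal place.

Log law: V ∝ ln(z/z₀). From the pair, with r = V₁/V₂ = 0.59539,
ln z₀ = (ln z₁ − r·ln z₂)/(1 − r) = (2.9957 − 0.59539×4.9416)/0.40461 = 0.1323 → z₀ = 1.141 m
V₃ = V₁ · ln(z₃/z₀)/ln(z₁/z₀) = 4.65 × 5.2794/2.8634 = 8.5732 m/s

8.6 m/s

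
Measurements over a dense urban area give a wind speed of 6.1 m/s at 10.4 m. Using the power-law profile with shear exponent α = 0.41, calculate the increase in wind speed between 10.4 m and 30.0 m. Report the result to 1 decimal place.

Power law: V₂ = V₁ · (z₂/z₁)^α = 6.1 × (2.8846)^0.41 = 9.4182 m/s
ΔV = 9.4182 − 6.1 = 3.3182 m/s

3.3 m/s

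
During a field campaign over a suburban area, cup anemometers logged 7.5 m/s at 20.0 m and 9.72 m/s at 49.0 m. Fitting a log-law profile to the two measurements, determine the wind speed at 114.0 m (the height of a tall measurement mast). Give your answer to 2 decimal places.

Log law: V ∝ ln(z/z₀). From the pair, with r = V₁/V₂ = 0.77160,
ln z₀ = (ln z₁ − r·ln z₂)/(1 − r) = (2.9957 − 0.77160×3.8918)/0.22840 = -0.0316 → z₀ = 0.9689 m
V₃ = V₁ · ln(z₃/z₀)/ln(z₁/z₀) = 7.5 × 4.7678/3.0273 = 11.8119 m/s

11.81 m/s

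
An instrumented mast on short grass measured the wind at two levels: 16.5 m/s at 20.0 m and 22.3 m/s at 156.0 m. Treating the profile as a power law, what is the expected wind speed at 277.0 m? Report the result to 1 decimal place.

24.3 m/s

First find α: α = ln(V₂/V₁)/ln(z₂/z₁) = ln(22.3/16.5)/ln(156.0/20.0) = 0.30123/2.05412 = 0.1466
Extrapolate from 156.0 m to 277.0 m: V₃ = 22.3 × (277.0/156.0)^0.1466 = 22.3 × 1.0878 = 24.2589 m/s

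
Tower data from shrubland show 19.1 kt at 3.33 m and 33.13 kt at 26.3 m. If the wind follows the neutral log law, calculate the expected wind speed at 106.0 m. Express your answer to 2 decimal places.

Log law: V ∝ ln(z/z₀). From the pair, with r = V₁/V₂ = 0.57652,
ln z₀ = (ln z₁ − r·ln z₂)/(1 − r) = (1.2030 − 0.57652×3.2696)/0.42348 = -1.6104 → z₀ = 0.1998 m
V₃ = V₁ · ln(z₃/z₀)/ln(z₁/z₀) = 19.1 × 6.2739/2.8134 = 42.5929 kt

42.59 kt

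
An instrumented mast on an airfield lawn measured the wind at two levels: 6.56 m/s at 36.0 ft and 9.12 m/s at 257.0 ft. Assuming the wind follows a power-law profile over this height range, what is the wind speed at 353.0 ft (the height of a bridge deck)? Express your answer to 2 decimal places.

First find α: α = ln(V₂/V₁)/ln(z₂/z₁) = ln(9.12/6.56)/ln(257.0/36.0) = 0.32948/1.96556 = 0.1676
Extrapolate from 257.0 ft to 353.0 ft: V₃ = 9.12 × (353.0/257.0)^0.1676 = 9.12 × 1.0546 = 9.6184 m/s

9.62 m/s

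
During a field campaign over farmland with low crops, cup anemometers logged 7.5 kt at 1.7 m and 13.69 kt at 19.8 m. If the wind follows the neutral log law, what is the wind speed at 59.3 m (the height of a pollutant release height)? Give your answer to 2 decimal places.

16.46 kt

Log law: V ∝ ln(z/z₀). From the pair, with r = V₁/V₂ = 0.54785,
ln z₀ = (ln z₁ − r·ln z₂)/(1 − r) = (0.5306 − 0.54785×2.9857)/0.45215 = -2.4440 → z₀ = 0.08681 m
V₃ = V₁ · ln(z₃/z₀)/ln(z₁/z₀) = 7.5 × 6.5266/2.9746 = 16.4557 kt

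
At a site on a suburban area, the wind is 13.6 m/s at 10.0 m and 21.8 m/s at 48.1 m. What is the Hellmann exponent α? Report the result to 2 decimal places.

Power law: V₂/V₁ = (z₂/z₁)^α ⇒ α = ln(V₂/V₁) / ln(z₂/z₁)
α = ln(21.8/13.6) / ln(48.1/10.0) = ln(1.6029) / ln(4.8100)
  = 0.47184 / 1.57070 = 0.30040

α ≈ 0.30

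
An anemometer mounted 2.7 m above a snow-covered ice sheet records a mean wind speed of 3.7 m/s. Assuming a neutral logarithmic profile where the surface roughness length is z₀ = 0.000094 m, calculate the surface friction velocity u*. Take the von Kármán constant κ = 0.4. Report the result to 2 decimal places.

Log law: V(z) = (u*/κ) · ln(z/z₀) ⇒ u* = κ · V / ln(z/z₀)
u* = 0.4 × 3.7 / ln(2.7/0.000094) = 0.4 × 3.7 / 10.2655
   = 1.4800 / 10.2655 = 0.1442 m/s

u* ≈ 0.14 m/s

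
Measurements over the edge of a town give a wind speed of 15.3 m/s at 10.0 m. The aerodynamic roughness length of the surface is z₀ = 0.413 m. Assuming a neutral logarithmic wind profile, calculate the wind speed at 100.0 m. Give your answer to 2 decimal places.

Log law: V(z) ∝ ln(z/z₀), so V₂/V₁ = ln(z₂/z₀) / ln(z₁/z₀).
ln(100.0/0.413) = 5.4895, ln(10.0/0.413) = 3.1869
V₂ = 15.3 × 5.4895/3.1869 = 15.3 × 1.7225 = 26.3545 m/s

26.35 m/s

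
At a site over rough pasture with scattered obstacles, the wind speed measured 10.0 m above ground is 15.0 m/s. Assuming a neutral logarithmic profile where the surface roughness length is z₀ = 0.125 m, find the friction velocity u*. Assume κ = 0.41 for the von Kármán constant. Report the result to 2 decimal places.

u* ≈ 1.40 m/s

Log law: V(z) = (u*/κ) · ln(z/z₀) ⇒ u* = κ · V / ln(z/z₀)
u* = 0.41 × 15.0 / ln(10.0/0.125) = 0.41 × 15.0 / 4.3820
   = 6.1500 / 4.3820 = 1.4035 m/s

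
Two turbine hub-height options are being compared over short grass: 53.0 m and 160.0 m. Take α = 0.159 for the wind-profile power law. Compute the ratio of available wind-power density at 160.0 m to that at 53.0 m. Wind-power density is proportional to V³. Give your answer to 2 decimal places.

Speed ratio: V_B/V_A = (z_B/z_A)^α = (160.0/53.0)^0.159 = (3.0189)^0.159 = 1.19205
Power-density ratio: P_B/P_A = (V_B/V_A)³ = (1.19205)³ = 1.69389

1.69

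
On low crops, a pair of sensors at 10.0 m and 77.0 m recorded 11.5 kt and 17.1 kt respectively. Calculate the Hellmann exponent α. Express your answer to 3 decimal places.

Power law: V₂/V₁ = (z₂/z₁)^α ⇒ α = ln(V₂/V₁) / ln(z₂/z₁)
α = ln(17.1/11.5) / ln(77.0/10.0) = ln(1.4870) / ln(7.7000)
  = 0.39673 / 2.04122 = 0.19436

α ≈ 0.194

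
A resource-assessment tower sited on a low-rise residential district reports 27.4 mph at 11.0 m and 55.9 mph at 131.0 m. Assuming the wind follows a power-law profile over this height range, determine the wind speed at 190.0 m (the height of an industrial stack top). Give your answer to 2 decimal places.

62.21 mph

First find α: α = ln(V₂/V₁)/ln(z₂/z₁) = ln(55.9/27.4)/ln(131.0/11.0) = 0.71302/2.47730 = 0.2878
Extrapolate from 131.0 m to 190.0 m: V₃ = 55.9 × (190.0/131.0)^0.2878 = 55.9 × 1.1130 = 62.2143 mph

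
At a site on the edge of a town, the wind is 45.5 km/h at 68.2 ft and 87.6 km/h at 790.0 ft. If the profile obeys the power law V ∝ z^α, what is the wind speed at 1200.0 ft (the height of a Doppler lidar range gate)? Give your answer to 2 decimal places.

First find α: α = ln(V₂/V₁)/ln(z₂/z₁) = ln(87.6/45.5)/ln(790.0/68.2) = 0.65507/2.44959 = 0.2674
Extrapolate from 790.0 ft to 1200.0 ft: V₃ = 87.6 × (1200.0/790.0)^0.2674 = 87.6 × 1.1183 = 97.9615 km/h

97.96 km/h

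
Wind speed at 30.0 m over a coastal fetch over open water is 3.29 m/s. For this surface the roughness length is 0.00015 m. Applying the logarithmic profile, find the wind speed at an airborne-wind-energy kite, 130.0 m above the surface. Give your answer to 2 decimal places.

Log law: V(z) ∝ ln(z/z₀), so V₂/V₁ = ln(z₂/z₀) / ln(z₁/z₀).
ln(130.0/0.00015) = 13.6724, ln(30.0/0.00015) = 12.2061
V₂ = 3.29 × 13.6724/12.2061 = 3.29 × 1.1201 = 3.6852 m/s

3.69 m/s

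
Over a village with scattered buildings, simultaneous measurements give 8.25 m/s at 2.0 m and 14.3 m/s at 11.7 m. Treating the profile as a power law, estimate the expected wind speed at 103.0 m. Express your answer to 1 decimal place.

28.2 m/s

First find α: α = ln(V₂/V₁)/ln(z₂/z₁) = ln(14.3/8.25)/ln(11.7/2.0) = 0.55005/1.76644 = 0.3114
Extrapolate from 11.7 m to 103.0 m: V₃ = 14.3 × (103.0/11.7)^0.3114 = 14.3 × 1.9686 = 28.1506 m/s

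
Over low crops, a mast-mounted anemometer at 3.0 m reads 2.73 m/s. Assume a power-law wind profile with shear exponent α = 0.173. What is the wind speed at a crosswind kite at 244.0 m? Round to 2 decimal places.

5.84 m/s

Power-law profile: V₂ = V₁ · (z₂/z₁)^α
V₂ = 2.73 × (244.0/3.0)^0.173 = 2.73 × (81.3333)^0.173
    = 2.73 × 2.1403 = 5.8430 m/s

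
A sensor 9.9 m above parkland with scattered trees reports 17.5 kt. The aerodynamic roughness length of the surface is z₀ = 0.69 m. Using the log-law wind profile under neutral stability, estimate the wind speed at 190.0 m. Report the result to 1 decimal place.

Log law: V(z) ∝ ln(z/z₀), so V₂/V₁ = ln(z₂/z₀) / ln(z₁/z₀).
ln(190.0/0.69) = 5.6181, ln(9.9/0.69) = 2.6636
V₂ = 17.5 × 5.6181/2.6636 = 17.5 × 2.1092 = 36.9112 kt

36.9 kt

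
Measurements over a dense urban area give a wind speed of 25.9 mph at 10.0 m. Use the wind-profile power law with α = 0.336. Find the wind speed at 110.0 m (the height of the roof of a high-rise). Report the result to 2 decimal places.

Power-law profile: V₂ = V₁ · (z₂/z₁)^α
V₂ = 25.9 × (110.0/10.0)^0.336 = 25.9 × (11.0000)^0.336
    = 25.9 × 2.2382 = 57.9706 mph

57.97 mph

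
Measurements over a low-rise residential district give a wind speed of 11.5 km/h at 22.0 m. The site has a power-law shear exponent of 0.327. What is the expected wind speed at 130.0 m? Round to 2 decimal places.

20.56 km/h

Power-law profile: V₂ = V₁ · (z₂/z₁)^α
V₂ = 11.5 × (130.0/22.0)^0.327 = 11.5 × (5.9091)^0.327
    = 11.5 × 1.7877 = 20.5582 km/h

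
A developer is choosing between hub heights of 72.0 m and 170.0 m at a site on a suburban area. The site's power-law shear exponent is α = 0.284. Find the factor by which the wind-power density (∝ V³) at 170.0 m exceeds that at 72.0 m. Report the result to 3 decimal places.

Speed ratio: V_B/V_A = (z_B/z_A)^α = (170.0/72.0)^0.284 = (2.3611)^0.284 = 1.27634
Power-density ratio: P_B/P_A = (V_B/V_A)³ = (1.27634)³ = 2.07919

2.079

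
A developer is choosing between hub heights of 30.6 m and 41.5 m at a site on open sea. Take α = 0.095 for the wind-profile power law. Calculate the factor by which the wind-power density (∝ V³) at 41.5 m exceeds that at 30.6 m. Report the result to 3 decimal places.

1.091

Speed ratio: V_B/V_A = (z_B/z_A)^α = (41.5/30.6)^0.095 = (1.3562)^0.095 = 1.02937
Power-density ratio: P_B/P_A = (V_B/V_A)³ = (1.02937)³ = 1.09072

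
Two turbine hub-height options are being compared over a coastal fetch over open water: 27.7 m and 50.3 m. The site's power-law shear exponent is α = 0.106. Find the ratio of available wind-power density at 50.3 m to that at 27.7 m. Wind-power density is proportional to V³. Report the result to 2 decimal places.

Speed ratio: V_B/V_A = (z_B/z_A)^α = (50.3/27.7)^0.106 = (1.8159)^0.106 = 1.06528
Power-density ratio: P_B/P_A = (V_B/V_A)³ = (1.06528)³ = 1.20890

1.21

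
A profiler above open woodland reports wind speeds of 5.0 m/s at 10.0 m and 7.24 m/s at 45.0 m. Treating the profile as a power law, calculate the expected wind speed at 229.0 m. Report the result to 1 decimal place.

10.8 m/s

First find α: α = ln(V₂/V₁)/ln(z₂/z₁) = ln(7.24/5.0)/ln(45.0/10.0) = 0.37018/1.50408 = 0.2461
Extrapolate from 45.0 m to 229.0 m: V₃ = 7.24 × (229.0/45.0)^0.2461 = 7.24 × 1.4925 = 10.8057 m/s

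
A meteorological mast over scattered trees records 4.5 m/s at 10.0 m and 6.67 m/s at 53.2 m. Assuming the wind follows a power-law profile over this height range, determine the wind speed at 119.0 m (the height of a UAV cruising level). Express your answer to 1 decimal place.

8.1 m/s

First find α: α = ln(V₂/V₁)/ln(z₂/z₁) = ln(6.67/4.5)/ln(53.2/10.0) = 0.39354/1.67147 = 0.2354
Extrapolate from 53.2 m to 119.0 m: V₃ = 6.67 × (119.0/53.2)^0.2354 = 6.67 × 1.2087 = 8.0621 m/s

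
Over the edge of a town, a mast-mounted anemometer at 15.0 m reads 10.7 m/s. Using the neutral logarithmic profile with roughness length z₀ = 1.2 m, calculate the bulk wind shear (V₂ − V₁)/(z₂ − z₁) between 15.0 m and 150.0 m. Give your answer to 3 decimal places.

Log law: V₂ = V₁ · ln(z₂/z₀)/ln(z₁/z₀) = 10.7 × 4.8283/2.5257 = 20.4547 m/s
ΔV/Δz = (20.4547 − 10.7)/(150.0 − 15.0) = 9.7547/135.0000 = 0.07226 m/s/m

0.072 m/s/m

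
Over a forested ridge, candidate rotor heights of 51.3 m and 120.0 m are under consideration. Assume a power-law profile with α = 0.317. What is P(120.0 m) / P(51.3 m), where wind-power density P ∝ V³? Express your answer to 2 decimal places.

Speed ratio: V_B/V_A = (z_B/z_A)^α = (120.0/51.3)^0.317 = (2.3392)^0.317 = 1.30916
Power-density ratio: P_B/P_A = (V_B/V_A)³ = (1.30916)³ = 2.24378

2.24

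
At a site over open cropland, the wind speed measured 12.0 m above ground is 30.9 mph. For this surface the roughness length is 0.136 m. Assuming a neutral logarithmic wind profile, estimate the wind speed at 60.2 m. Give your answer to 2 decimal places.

42.02 mph

Log law: V(z) ∝ ln(z/z₀), so V₂/V₁ = ln(z₂/z₀) / ln(z₁/z₀).
ln(60.2/0.136) = 6.0928, ln(12.0/0.136) = 4.4800
V₂ = 30.9 × 6.0928/4.4800 = 30.9 × 1.3600 = 42.0237 mph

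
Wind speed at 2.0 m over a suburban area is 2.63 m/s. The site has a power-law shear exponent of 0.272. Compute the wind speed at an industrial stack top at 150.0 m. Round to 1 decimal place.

Power-law profile: V₂ = V₁ · (z₂/z₁)^α
V₂ = 2.63 × (150.0/2.0)^0.272 = 2.63 × (75.0000)^0.272
    = 2.63 × 3.2361 = 8.5108 m/s

8.5 m/s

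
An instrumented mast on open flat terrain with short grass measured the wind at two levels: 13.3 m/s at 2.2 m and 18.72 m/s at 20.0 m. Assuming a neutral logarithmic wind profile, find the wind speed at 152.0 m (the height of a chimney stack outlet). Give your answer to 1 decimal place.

23.7 m/s

Log law: V ∝ ln(z/z₀). From the pair, with r = V₁/V₂ = 0.71047,
ln z₀ = (ln z₁ − r·ln z₂)/(1 − r) = (0.7885 − 0.71047×2.9957)/0.28953 = -4.6279 → z₀ = 0.009775 m
V₃ = V₁ · ln(z₃/z₀)/ln(z₁/z₀) = 13.3 × 9.6518/5.4164 = 23.7002 m/s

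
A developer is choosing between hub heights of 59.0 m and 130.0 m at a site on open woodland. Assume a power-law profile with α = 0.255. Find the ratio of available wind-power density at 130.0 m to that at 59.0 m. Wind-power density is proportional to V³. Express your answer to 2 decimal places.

1.83

Speed ratio: V_B/V_A = (z_B/z_A)^α = (130.0/59.0)^0.255 = (2.2034)^0.255 = 1.22317
Power-density ratio: P_B/P_A = (V_B/V_A)³ = (1.22317)³ = 1.83006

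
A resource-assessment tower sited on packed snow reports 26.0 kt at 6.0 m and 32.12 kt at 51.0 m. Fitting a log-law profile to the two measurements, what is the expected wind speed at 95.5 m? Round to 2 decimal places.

33.91 kt

Log law: V ∝ ln(z/z₀). From the pair, with r = V₁/V₂ = 0.80946,
ln z₀ = (ln z₁ − r·ln z₂)/(1 − r) = (1.7918 − 0.80946×3.9318)/0.19054 = -7.3000 → z₀ = 0.0006755 m
V₃ = V₁ · ln(z₃/z₀)/ln(z₁/z₀) = 26.0 × 11.8592/9.0918 = 33.9139 kt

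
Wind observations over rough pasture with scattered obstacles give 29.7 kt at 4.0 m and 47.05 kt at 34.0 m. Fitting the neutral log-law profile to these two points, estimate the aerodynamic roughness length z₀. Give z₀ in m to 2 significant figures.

z₀ ≈ 0.10 m

Log law: V(z) ∝ ln(z/z₀). With r = V₁/V₂ = 29.7/47.05 = 0.63124,
r · ln(z₂/z₀) = ln(z₁/z₀) ⇒ ln z₀ = (ln z₁ − r·ln z₂)/(1 − r)
ln z₀ = (1.38629 − 0.63124×3.52636) / 0.36876 = -2.2771
z₀ = exp(-2.2771) = 0.1026 m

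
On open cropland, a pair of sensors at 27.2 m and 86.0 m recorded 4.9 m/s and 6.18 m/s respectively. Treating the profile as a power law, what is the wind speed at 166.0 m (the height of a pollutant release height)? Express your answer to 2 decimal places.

7.06 m/s

First find α: α = ln(V₂/V₁)/ln(z₂/z₁) = ln(6.18/4.9)/ln(86.0/27.2) = 0.23208/1.15113 = 0.2016
Extrapolate from 86.0 m to 166.0 m: V₃ = 6.18 × (166.0/86.0)^0.2016 = 6.18 × 1.1418 = 7.0562 m/s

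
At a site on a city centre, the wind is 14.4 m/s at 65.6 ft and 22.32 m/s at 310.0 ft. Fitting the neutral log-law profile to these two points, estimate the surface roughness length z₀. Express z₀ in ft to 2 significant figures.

z₀ ≈ 3.9 ft

Log law: V(z) ∝ ln(z/z₀). With r = V₁/V₂ = 14.4/22.32 = 0.64516,
r · ln(z₂/z₀) = ln(z₁/z₀) ⇒ ln z₀ = (ln z₁ − r·ln z₂)/(1 − r)
ln z₀ = (4.18358 − 0.64516×5.73657) / 0.35484 = 1.3599
z₀ = exp(1.3599) = 3.896 ft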